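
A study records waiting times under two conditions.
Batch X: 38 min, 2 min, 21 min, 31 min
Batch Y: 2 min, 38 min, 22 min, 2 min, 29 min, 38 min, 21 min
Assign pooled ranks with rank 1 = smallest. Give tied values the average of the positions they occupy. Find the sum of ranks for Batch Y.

41.5

Sorted (ascending): 2, 2, 2, 21, 21, 22, 29, 31, 38, 38, 38
The 3 values of 2 occupy positions 1–3 → average rank 2.
The 2 values of 21 occupy positions 4–5 → average rank (4+5)/2 = 4.5.
The 3 values of 38 occupy positions 9–11 → average rank 10.
Batch Y values → pooled ranks: 2→2, 38→10, 22→6, 2→2, 29→7, 38→10, 21→4.5
Rank sum = 2 + 10 + 6 + 2 + 7 + 10 + 4.5 = 41.5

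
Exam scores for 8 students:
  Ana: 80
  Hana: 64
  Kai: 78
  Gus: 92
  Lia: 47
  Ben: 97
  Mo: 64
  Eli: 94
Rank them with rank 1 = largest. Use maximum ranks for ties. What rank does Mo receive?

Sorted (descending): 97, 94, 92, 80, 78, 64, 64, 47
The 2 values of 64 occupy positions 6–7 → each gets rank 7.
Mo has value 64 → rank 7.

7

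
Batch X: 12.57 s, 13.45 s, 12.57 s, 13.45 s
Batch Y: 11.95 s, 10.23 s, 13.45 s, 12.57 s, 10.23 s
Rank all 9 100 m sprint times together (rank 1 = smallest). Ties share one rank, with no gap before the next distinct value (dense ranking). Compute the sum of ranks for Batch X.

Sorted (ascending): 10.23, 10.23, 11.95, 12.57, 12.57, 12.57, 13.45, 13.45, 13.45
The 2 values of 10.23 share dense rank 1.
The 3 values of 12.57 share dense rank 3.
The 3 values of 13.45 share dense rank 4.
Remaining distinct values take the next consecutive integers.
Batch X values → pooled ranks: 12.57→3, 13.45→4, 12.57→3, 13.45→4
Rank sum = 3 + 4 + 3 + 4 = 14

14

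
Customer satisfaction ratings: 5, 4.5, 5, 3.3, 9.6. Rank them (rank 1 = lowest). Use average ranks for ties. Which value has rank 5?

9.6

Sorted (ascending): 3.3, 4.5, 5, 5, 9.6
The 2 values of 5 occupy positions 3–4 → average rank (3+4)/2 = 3.5.
Rank 5 → value 9.6.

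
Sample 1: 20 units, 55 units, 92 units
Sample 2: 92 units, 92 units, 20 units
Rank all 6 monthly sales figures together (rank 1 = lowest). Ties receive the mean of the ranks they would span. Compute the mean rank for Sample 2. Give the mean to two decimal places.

Sorted (ascending): 20, 20, 55, 92, 92, 92
The 2 values of 20 occupy positions 1–2 → average rank (1+2)/2 = 1.5.
The 3 values of 92 occupy positions 4–6 → average rank 5.
Sample 2 values → pooled ranks: 92→5, 92→5, 20→1.5
Mean rank = (5 + 5 + 1.5) / 3 = 3.83

3.83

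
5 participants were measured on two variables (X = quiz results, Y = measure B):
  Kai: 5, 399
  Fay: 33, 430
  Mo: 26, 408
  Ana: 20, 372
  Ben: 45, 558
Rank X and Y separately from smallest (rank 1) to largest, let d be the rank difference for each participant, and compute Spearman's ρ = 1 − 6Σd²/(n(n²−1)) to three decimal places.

Ranks of variable 1: 1, 4, 3, 2, 5
Ranks of variable 2: 2, 4, 3, 1, 5
d = r₁ − r₂: -1, 0, 0, 1, 0
d²: 1, 0, 0, 1, 0; Σd² = 2
ρ = 1 − 6·2/(5·24) = 1 − 12/120 = 0.900

0.900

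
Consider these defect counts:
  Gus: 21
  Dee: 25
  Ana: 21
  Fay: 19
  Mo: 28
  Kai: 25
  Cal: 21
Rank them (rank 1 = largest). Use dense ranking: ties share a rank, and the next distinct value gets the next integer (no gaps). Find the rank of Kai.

Sorted (descending): 28, 25, 25, 21, 21, 21, 19
The 2 values of 25 share dense rank 2.
The 3 values of 21 share dense rank 3.
Remaining distinct values take the next consecutive integers.
Kai has value 25 → rank 2.

2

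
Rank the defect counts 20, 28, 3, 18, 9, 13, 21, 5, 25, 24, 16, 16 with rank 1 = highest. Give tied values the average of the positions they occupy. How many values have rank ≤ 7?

Sorted (descending): 28, 25, 24, 21, 20, 18, 16, 16, 13, 9, 5, 3
The 2 values of 16 occupy positions 7–8 → average rank (7+8)/2 = 7.5.
Ranks ≤ 7: {1, 2, 3, 4, 5, 6} → 6 values.

6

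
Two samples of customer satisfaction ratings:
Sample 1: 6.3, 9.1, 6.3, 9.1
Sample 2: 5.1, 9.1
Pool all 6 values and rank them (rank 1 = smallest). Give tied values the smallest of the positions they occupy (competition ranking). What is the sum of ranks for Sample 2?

Sorted (ascending): 5.1, 6.3, 6.3, 9.1, 9.1, 9.1
The 2 values of 6.3 occupy positions 2–3 → each gets rank 2.
The 3 values of 9.1 occupy positions 4–6 → each gets rank 4.
Sample 2 values → pooled ranks: 5.1→1, 9.1→4
Rank sum = 1 + 4 = 5

5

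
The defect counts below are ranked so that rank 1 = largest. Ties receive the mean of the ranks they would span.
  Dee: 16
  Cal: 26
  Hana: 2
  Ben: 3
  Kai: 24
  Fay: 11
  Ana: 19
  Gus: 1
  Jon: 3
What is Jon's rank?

Sorted (descending): 26, 24, 19, 16, 11, 3, 3, 2, 1
The 2 values of 3 occupy positions 6–7 → average rank (6+7)/2 = 6.5.
Jon has value 3 → rank 6.5.

6.5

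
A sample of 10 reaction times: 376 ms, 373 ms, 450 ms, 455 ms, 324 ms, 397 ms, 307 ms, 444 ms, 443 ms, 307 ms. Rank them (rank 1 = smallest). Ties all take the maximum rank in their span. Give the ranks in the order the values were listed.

Sorted (ascending): 307, 307, 324, 373, 376, 397, 443, 444, 450, 455
The 2 values of 307 occupy positions 1–2 → each gets rank 2.

5, 4, 9, 10, 3, 6, 2, 8, 7, 2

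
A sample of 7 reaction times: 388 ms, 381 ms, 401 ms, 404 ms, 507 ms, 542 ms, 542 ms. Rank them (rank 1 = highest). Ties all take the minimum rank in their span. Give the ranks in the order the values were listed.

6, 7, 5, 4, 3, 1, 1

Sorted (descending): 542, 542, 507, 404, 401, 388, 381
The 2 values of 542 occupy positions 1–2 → each gets rank 1.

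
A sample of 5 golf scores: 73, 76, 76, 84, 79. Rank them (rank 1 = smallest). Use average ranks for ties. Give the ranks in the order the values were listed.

1, 2.5, 2.5, 5, 4

Sorted (ascending): 73, 76, 76, 79, 84
The 2 values of 76 occupy positions 2–3 → average rank (2+3)/2 = 2.5.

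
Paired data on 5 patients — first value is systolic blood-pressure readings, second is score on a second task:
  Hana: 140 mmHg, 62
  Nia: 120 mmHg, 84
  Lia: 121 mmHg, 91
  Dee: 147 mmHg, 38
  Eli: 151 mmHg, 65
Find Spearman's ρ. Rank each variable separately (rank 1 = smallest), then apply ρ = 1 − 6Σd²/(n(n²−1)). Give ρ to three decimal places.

Ranks of variable 1: 3, 1, 2, 4, 5
Ranks of variable 2: 2, 4, 5, 1, 3
d = r₁ − r₂: 1, -3, -3, 3, 2
d²: 1, 9, 9, 9, 4; Σd² = 32
ρ = 1 − 6·32/(5·24) = 1 − 192/120 = -0.600

-0.600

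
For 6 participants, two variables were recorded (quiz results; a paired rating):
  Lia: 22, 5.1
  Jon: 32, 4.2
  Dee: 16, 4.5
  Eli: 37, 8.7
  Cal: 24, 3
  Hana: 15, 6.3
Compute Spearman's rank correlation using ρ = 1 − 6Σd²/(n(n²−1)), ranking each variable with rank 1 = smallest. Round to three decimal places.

-0.029

Ranks of variable 1: 3, 5, 2, 6, 4, 1
Ranks of variable 2: 4, 2, 3, 6, 1, 5
d = r₁ − r₂: -1, 3, -1, 0, 3, -4
d²: 1, 9, 1, 0, 9, 16; Σd² = 36
ρ = 1 − 6·36/(6·35) = 1 − 216/210 = -0.029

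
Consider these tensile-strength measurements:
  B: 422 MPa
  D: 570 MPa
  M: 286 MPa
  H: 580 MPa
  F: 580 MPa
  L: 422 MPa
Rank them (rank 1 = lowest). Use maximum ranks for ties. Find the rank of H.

Sorted (ascending): 286, 422, 422, 570, 580, 580
The 2 values of 422 occupy positions 2–3 → each gets rank 3.
The 2 values of 580 occupy positions 5–6 → each gets rank 6.
H has value 580 MPa → rank 6.

6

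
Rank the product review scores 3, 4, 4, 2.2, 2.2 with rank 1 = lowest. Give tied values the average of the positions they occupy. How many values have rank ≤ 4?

3

Sorted (ascending): 2.2, 2.2, 3, 4, 4
The 2 values of 2.2 occupy positions 1–2 → average rank (1+2)/2 = 1.5.
The 2 values of 4 occupy positions 4–5 → average rank (4+5)/2 = 4.5.
Ranks ≤ 4: {1.5, 1.5, 3} → 3 values.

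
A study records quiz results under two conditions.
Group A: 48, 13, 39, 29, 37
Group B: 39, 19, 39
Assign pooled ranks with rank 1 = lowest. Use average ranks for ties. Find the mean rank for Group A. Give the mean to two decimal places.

Sorted (ascending): 13, 19, 29, 37, 39, 39, 39, 48
The 3 values of 39 occupy positions 5–7 → average rank 6.
Group A values → pooled ranks: 48→8, 13→1, 39→6, 29→3, 37→4
Mean rank = (8 + 1 + 6 + 3 + 4) / 5 = 4.40

4.40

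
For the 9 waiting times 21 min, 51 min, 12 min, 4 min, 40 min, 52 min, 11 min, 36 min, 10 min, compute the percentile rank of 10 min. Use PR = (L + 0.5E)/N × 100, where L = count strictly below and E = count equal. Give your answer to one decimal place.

N = 9.
Strictly below 10: 1. Equal to 10: 1.
PR = (1 + 0.5·1)/9 × 100 = 16.7

16.7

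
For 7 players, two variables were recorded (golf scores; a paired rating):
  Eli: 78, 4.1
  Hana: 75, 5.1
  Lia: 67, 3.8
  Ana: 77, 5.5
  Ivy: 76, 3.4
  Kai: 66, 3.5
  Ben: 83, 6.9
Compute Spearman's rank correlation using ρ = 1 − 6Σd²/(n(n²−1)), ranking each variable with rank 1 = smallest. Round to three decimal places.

Ranks of variable 1: 6, 3, 2, 5, 4, 1, 7
Ranks of variable 2: 4, 5, 3, 6, 1, 2, 7
d = r₁ − r₂: 2, -2, -1, -1, 3, -1, 0
d²: 4, 4, 1, 1, 9, 1, 0; Σd² = 20
ρ = 1 − 6·20/(7·48) = 1 − 120/336 = 0.643

0.643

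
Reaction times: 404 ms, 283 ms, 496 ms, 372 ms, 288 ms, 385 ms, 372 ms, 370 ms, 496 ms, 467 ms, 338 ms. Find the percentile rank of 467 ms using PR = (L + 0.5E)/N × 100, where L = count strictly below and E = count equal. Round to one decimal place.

N = 11.
Strictly below 467: 8. Equal to 467: 1.
PR = (8 + 0.5·1)/11 × 100 = 77.3

77.3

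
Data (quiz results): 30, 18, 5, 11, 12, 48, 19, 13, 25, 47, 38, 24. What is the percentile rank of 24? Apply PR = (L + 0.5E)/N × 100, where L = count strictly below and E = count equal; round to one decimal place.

54.2

N = 12.
Strictly below 24: 6. Equal to 24: 1.
PR = (6 + 0.5·1)/12 × 100 = 54.2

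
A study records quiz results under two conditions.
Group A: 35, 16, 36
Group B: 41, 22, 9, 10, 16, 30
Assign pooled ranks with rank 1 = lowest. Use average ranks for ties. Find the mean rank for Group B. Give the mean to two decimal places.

Sorted (ascending): 9, 10, 16, 16, 22, 30, 35, 36, 41
The 2 values of 16 occupy positions 3–4 → average rank (3+4)/2 = 3.5.
Group B values → pooled ranks: 41→9, 22→5, 9→1, 10→2, 16→3.5, 30→6
Mean rank = (9 + 5 + 1 + 2 + 3.5 + 6) / 6 = 4.42

4.42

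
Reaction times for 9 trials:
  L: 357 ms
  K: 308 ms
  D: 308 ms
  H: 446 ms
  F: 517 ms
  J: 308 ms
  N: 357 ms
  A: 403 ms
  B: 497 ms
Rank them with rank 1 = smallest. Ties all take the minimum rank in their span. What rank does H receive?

7

Sorted (ascending): 308, 308, 308, 357, 357, 403, 446, 497, 517
The 3 values of 308 occupy positions 1–3 → each gets rank 1.
The 2 values of 357 occupy positions 4–5 → each gets rank 4.
H has value 446 ms → rank 7.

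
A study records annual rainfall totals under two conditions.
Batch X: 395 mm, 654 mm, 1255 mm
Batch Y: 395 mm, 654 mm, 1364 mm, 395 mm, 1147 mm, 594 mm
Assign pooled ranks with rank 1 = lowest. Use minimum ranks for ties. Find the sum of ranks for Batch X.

14

Sorted (ascending): 395, 395, 395, 594, 654, 654, 1147, 1255, 1364
The 3 values of 395 occupy positions 1–3 → each gets rank 1.
The 2 values of 654 occupy positions 5–6 → each gets rank 5.
Batch X values → pooled ranks: 395→1, 654→5, 1255→8
Rank sum = 1 + 5 + 8 = 14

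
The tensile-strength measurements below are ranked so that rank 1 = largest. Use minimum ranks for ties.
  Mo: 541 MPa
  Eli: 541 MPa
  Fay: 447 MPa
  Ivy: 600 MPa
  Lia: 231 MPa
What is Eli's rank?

2

Sorted (descending): 600, 541, 541, 447, 231
The 2 values of 541 occupy positions 2–3 → each gets rank 2.
Eli has value 541 MPa → rank 2.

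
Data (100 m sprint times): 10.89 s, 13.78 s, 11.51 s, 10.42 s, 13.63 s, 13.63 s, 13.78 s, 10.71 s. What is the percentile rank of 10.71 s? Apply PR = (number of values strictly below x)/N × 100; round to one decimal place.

N = 8.
Strictly below 10.71: 1. Equal to 10.71: 1.
PR = 1/8 × 100 = 12.5

12.5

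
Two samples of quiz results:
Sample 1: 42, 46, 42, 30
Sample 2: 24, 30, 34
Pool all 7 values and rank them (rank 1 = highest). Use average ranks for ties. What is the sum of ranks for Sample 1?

Sorted (descending): 46, 42, 42, 34, 30, 30, 24
The 2 values of 42 occupy positions 2–3 → average rank (2+3)/2 = 2.5.
The 2 values of 30 occupy positions 5–6 → average rank (5+6)/2 = 5.5.
Sample 1 values → pooled ranks: 42→2.5, 46→1, 42→2.5, 30→5.5
Rank sum = 2.5 + 1 + 2.5 + 5.5 = 11.5

11.5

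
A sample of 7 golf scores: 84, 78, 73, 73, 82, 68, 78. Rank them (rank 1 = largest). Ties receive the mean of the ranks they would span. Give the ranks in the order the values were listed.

1, 3.5, 5.5, 5.5, 2, 7, 3.5

Sorted (descending): 84, 82, 78, 78, 73, 73, 68
The 2 values of 78 occupy positions 3–4 → average rank (3+4)/2 = 3.5.
The 2 values of 73 occupy positions 5–6 → average rank (5+6)/2 = 5.5.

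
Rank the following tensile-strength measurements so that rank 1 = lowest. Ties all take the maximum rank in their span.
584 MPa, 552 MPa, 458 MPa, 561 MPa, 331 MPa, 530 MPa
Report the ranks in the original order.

Sorted (ascending): 331, 458, 530, 552, 561, 584
No ties — each value takes its position as its rank.

6, 4, 2, 5, 1, 3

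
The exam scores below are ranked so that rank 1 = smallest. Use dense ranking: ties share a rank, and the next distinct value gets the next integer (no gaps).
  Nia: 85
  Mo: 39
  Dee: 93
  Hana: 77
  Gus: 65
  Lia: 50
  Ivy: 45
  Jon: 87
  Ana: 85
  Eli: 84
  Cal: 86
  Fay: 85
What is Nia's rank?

7

Sorted (ascending): 39, 45, 50, 65, 77, 84, 85, 85, 85, 86, 87, 93
The 3 values of 85 share dense rank 7.
Remaining distinct values take the next consecutive integers.
Nia has value 85 → rank 7.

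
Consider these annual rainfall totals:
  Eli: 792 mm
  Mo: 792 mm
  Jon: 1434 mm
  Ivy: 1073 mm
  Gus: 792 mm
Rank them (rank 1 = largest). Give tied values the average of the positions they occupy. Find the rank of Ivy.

2

Sorted (descending): 1434, 1073, 792, 792, 792
The 3 values of 792 occupy positions 3–5 → average rank 4.
Ivy has value 1073 mm → rank 2.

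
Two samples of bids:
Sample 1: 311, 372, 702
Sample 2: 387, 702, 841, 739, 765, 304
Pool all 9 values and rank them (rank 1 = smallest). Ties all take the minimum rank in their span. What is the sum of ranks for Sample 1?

Sorted (ascending): 304, 311, 372, 387, 702, 702, 739, 765, 841
The 2 values of 702 occupy positions 5–6 → each gets rank 5.
Sample 1 values → pooled ranks: 311→2, 372→3, 702→5
Rank sum = 2 + 3 + 5 = 10

10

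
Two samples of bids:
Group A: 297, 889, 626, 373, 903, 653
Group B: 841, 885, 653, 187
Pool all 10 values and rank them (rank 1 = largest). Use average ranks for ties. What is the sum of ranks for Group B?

22.5

Sorted (descending): 903, 889, 885, 841, 653, 653, 626, 373, 297, 187
The 2 values of 653 occupy positions 5–6 → average rank (5+6)/2 = 5.5.
Group B values → pooled ranks: 841→4, 885→3, 653→5.5, 187→10
Rank sum = 4 + 3 + 5.5 + 10 = 22.5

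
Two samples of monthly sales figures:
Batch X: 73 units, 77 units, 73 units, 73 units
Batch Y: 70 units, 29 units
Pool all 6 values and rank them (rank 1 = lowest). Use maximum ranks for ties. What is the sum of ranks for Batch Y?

Sorted (ascending): 29, 70, 73, 73, 73, 77
The 3 values of 73 occupy positions 3–5 → each gets rank 5.
Batch Y values → pooled ranks: 70→2, 29→1
Rank sum = 2 + 1 = 3

3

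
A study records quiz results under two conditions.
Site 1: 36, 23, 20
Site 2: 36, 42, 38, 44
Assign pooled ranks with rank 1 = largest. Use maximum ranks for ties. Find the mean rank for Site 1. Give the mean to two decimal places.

Sorted (descending): 44, 42, 38, 36, 36, 23, 20
The 2 values of 36 occupy positions 4–5 → each gets rank 5.
Site 1 values → pooled ranks: 36→5, 23→6, 20→7
Mean rank = (5 + 6 + 7) / 3 = 6.00

6.00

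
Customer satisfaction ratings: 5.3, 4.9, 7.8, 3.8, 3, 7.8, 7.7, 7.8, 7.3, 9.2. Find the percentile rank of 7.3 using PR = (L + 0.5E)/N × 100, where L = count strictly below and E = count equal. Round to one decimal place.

45.0

N = 10.
Strictly below 7.3: 4. Equal to 7.3: 1.
PR = (4 + 0.5·1)/10 × 100 = 45.0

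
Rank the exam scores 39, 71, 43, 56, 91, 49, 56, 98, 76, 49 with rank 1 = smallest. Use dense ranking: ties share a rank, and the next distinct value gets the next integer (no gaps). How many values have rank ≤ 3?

4

Sorted (ascending): 39, 43, 49, 49, 56, 56, 71, 76, 91, 98
The 2 values of 49 share dense rank 3.
The 2 values of 56 share dense rank 4.
Remaining distinct values take the next consecutive integers.
Ranks ≤ 3: {1, 2, 3, 3} → 4 values.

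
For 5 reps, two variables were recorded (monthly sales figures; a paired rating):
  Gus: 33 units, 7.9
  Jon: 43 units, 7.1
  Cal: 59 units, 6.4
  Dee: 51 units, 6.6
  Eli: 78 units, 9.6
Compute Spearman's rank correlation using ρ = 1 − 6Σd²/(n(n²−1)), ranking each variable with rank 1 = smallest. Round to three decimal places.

Ranks of variable 1: 1, 2, 4, 3, 5
Ranks of variable 2: 4, 3, 1, 2, 5
d = r₁ − r₂: -3, -1, 3, 1, 0
d²: 9, 1, 9, 1, 0; Σd² = 20
ρ = 1 − 6·20/(5·24) = 1 − 120/120 = 0.000

0.000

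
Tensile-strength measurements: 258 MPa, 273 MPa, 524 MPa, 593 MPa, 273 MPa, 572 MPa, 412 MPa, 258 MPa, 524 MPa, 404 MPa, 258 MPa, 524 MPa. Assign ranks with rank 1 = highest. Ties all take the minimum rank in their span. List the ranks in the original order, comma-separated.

Sorted (descending): 593, 572, 524, 524, 524, 412, 404, 273, 273, 258, 258, 258
The 3 values of 524 occupy positions 3–5 → each gets rank 3.
The 2 values of 273 occupy positions 8–9 → each gets rank 8.
The 3 values of 258 occupy positions 10–12 → each gets rank 10.

10, 8, 3, 1, 8, 2, 6, 10, 3, 7, 10, 3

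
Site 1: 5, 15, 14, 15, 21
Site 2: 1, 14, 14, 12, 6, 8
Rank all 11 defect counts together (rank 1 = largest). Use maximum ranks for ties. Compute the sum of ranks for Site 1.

Sorted (descending): 21, 15, 15, 14, 14, 14, 12, 8, 6, 5, 1
The 2 values of 15 occupy positions 2–3 → each gets rank 3.
The 3 values of 14 occupy positions 4–6 → each gets rank 6.
Site 1 values → pooled ranks: 5→10, 15→3, 14→6, 15→3, 21→1
Rank sum = 10 + 3 + 6 + 3 + 1 = 23

23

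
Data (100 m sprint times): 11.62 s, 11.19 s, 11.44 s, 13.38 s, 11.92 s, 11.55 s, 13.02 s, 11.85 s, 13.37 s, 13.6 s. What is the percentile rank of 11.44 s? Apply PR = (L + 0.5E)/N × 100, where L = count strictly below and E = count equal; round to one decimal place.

15.0

N = 10.
Strictly below 11.44: 1. Equal to 11.44: 1.
PR = (1 + 0.5·1)/10 × 100 = 15.0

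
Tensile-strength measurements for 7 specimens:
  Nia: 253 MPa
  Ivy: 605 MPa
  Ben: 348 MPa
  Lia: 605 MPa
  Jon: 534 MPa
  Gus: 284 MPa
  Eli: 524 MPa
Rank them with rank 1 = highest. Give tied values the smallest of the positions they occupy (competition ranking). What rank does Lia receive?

Sorted (descending): 605, 605, 534, 524, 348, 284, 253
The 2 values of 605 occupy positions 1–2 → each gets rank 1.
Lia has value 605 MPa → rank 1.

1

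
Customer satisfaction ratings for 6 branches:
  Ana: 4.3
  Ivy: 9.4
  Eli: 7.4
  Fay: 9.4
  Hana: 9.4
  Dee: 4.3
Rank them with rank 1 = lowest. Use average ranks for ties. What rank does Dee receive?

1.5

Sorted (ascending): 4.3, 4.3, 7.4, 9.4, 9.4, 9.4
The 2 values of 4.3 occupy positions 1–2 → average rank (1+2)/2 = 1.5.
The 3 values of 9.4 occupy positions 4–6 → average rank 5.
Dee has value 4.3 → rank 1.5.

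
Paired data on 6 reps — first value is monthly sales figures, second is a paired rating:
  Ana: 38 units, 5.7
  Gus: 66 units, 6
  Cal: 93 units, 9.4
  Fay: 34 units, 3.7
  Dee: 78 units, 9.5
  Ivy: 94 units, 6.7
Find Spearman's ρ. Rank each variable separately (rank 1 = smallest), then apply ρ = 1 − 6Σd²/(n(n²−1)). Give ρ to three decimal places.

Ranks of variable 1: 2, 3, 5, 1, 4, 6
Ranks of variable 2: 2, 3, 5, 1, 6, 4
d = r₁ − r₂: 0, 0, 0, 0, -2, 2
d²: 0, 0, 0, 0, 4, 4; Σd² = 8
ρ = 1 − 6·8/(6·35) = 1 − 48/210 = 0.771

0.771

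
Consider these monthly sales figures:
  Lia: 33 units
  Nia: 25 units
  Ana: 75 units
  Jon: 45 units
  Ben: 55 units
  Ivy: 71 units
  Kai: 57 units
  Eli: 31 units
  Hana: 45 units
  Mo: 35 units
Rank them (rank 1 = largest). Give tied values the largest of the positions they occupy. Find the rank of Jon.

6

Sorted (descending): 75, 71, 57, 55, 45, 45, 35, 33, 31, 25
The 2 values of 45 occupy positions 5–6 → each gets rank 6.
Jon has value 45 units → rank 6.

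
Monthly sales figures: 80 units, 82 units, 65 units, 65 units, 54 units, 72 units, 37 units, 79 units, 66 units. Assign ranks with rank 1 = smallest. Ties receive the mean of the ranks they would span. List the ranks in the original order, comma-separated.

8, 9, 3.5, 3.5, 2, 6, 1, 7, 5

Sorted (ascending): 37, 54, 65, 65, 66, 72, 79, 80, 82
The 2 values of 65 occupy positions 3–4 → average rank (3+4)/2 = 3.5.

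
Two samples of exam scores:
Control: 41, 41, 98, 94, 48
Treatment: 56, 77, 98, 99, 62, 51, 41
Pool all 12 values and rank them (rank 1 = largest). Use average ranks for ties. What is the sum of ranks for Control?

37.5

Sorted (descending): 99, 98, 98, 94, 77, 62, 56, 51, 48, 41, 41, 41
The 2 values of 98 occupy positions 2–3 → average rank (2+3)/2 = 2.5.
The 3 values of 41 occupy positions 10–12 → average rank 11.
Control values → pooled ranks: 41→11, 41→11, 98→2.5, 94→4, 48→9
Rank sum = 11 + 11 + 2.5 + 4 + 9 = 37.5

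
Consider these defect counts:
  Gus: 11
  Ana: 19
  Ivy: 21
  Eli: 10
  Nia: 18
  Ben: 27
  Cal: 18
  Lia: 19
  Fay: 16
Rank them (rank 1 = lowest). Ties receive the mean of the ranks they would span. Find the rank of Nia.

4.5

Sorted (ascending): 10, 11, 16, 18, 18, 19, 19, 21, 27
The 2 values of 18 occupy positions 4–5 → average rank (4+5)/2 = 4.5.
The 2 values of 19 occupy positions 6–7 → average rank (6+7)/2 = 6.5.
Nia has value 18 → rank 4.5.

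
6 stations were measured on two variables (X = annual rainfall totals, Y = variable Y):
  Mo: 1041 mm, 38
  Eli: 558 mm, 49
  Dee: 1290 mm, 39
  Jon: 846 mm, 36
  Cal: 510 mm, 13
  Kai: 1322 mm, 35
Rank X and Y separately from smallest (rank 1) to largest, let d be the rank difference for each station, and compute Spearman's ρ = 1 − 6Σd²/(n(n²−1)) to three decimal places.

0.086

Ranks of variable 1: 4, 2, 5, 3, 1, 6
Ranks of variable 2: 4, 6, 5, 3, 1, 2
d = r₁ − r₂: 0, -4, 0, 0, 0, 4
d²: 0, 16, 0, 0, 0, 16; Σd² = 32
ρ = 1 − 6·32/(6·35) = 1 − 192/210 = 0.086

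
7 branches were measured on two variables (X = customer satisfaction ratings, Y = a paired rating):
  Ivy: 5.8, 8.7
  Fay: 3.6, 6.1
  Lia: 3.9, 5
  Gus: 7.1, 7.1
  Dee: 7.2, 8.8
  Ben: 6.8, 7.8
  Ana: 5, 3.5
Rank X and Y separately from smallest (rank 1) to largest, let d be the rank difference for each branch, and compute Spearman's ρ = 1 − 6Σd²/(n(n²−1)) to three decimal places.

0.714

Ranks of variable 1: 4, 1, 2, 6, 7, 5, 3
Ranks of variable 2: 6, 3, 2, 4, 7, 5, 1
d = r₁ − r₂: -2, -2, 0, 2, 0, 0, 2
d²: 4, 4, 0, 4, 0, 0, 4; Σd² = 16
ρ = 1 − 6·16/(7·48) = 1 − 96/336 = 0.714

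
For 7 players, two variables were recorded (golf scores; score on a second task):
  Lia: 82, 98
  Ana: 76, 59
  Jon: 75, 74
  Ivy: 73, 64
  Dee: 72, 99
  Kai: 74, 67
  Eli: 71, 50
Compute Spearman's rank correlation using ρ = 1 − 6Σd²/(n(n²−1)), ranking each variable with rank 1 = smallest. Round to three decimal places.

0.250

Ranks of variable 1: 7, 6, 5, 3, 2, 4, 1
Ranks of variable 2: 6, 2, 5, 3, 7, 4, 1
d = r₁ − r₂: 1, 4, 0, 0, -5, 0, 0
d²: 1, 16, 0, 0, 25, 0, 0; Σd² = 42
ρ = 1 − 6·42/(7·48) = 1 − 252/336 = 0.250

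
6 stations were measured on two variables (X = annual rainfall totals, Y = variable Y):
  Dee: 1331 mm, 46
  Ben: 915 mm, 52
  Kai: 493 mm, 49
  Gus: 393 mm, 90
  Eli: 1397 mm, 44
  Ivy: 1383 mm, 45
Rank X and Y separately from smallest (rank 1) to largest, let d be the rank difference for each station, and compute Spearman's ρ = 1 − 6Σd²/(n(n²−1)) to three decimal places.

-0.943

Ranks of variable 1: 4, 3, 2, 1, 6, 5
Ranks of variable 2: 3, 5, 4, 6, 1, 2
d = r₁ − r₂: 1, -2, -2, -5, 5, 3
d²: 1, 4, 4, 25, 25, 9; Σd² = 68
ρ = 1 − 6·68/(6·35) = 1 − 408/210 = -0.943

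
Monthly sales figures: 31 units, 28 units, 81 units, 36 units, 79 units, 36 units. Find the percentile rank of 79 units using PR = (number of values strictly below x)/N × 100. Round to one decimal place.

N = 6.
Strictly below 79: 4. Equal to 79: 1.
PR = 4/6 × 100 = 66.7

66.7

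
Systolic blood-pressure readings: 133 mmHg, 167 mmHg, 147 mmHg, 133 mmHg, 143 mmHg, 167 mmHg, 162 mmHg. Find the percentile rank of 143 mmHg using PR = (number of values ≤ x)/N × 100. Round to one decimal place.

N = 7.
Strictly below 143: 2. Equal to 143: 1.
PR = 3/7 × 100 = 42.9

42.9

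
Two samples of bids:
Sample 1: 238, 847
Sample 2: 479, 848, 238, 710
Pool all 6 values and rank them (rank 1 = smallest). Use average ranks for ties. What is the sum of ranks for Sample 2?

14.5

Sorted (ascending): 238, 238, 479, 710, 847, 848
The 2 values of 238 occupy positions 1–2 → average rank (1+2)/2 = 1.5.
Sample 2 values → pooled ranks: 479→3, 848→6, 238→1.5, 710→4
Rank sum = 3 + 6 + 1.5 + 4 = 14.5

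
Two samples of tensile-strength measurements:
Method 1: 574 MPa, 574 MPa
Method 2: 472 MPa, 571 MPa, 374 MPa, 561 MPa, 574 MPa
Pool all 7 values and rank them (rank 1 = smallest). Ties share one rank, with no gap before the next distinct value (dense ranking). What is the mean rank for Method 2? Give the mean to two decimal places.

Sorted (ascending): 374, 472, 561, 571, 574, 574, 574
The 3 values of 574 share dense rank 5.
Remaining distinct values take the next consecutive integers.
Method 2 values → pooled ranks: 472→2, 571→4, 374→1, 561→3, 574→5
Mean rank = (2 + 4 + 1 + 3 + 5) / 5 = 3.00

3.00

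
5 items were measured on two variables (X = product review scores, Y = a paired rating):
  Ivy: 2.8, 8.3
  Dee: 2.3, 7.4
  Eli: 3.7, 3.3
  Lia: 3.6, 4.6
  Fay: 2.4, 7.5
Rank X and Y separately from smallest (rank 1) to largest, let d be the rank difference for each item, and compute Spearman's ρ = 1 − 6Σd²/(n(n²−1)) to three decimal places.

-0.600

Ranks of variable 1: 3, 1, 5, 4, 2
Ranks of variable 2: 5, 3, 1, 2, 4
d = r₁ − r₂: -2, -2, 4, 2, -2
d²: 4, 4, 16, 4, 4; Σd² = 32
ρ = 1 − 6·32/(5·24) = 1 − 192/120 = -0.600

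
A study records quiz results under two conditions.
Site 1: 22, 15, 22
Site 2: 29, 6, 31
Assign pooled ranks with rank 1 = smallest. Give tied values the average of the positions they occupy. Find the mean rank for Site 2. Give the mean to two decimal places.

Sorted (ascending): 6, 15, 22, 22, 29, 31
The 2 values of 22 occupy positions 3–4 → average rank (3+4)/2 = 3.5.
Site 2 values → pooled ranks: 29→5, 6→1, 31→6
Mean rank = (5 + 1 + 6) / 3 = 4.00

4.00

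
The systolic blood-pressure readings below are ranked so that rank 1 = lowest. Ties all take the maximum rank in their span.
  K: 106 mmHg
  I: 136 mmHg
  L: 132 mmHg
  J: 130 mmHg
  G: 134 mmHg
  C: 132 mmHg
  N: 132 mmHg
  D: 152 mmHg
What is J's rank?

2

Sorted (ascending): 106, 130, 132, 132, 132, 134, 136, 152
The 3 values of 132 occupy positions 3–5 → each gets rank 5.
J has value 130 mmHg → rank 2.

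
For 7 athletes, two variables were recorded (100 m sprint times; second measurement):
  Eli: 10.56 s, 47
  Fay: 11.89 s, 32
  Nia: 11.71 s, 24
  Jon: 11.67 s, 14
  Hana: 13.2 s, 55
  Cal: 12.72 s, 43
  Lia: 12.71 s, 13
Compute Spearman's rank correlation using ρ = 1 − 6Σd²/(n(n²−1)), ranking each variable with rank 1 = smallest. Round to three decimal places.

0.250

Ranks of variable 1: 1, 4, 3, 2, 7, 6, 5
Ranks of variable 2: 6, 4, 3, 2, 7, 5, 1
d = r₁ − r₂: -5, 0, 0, 0, 0, 1, 4
d²: 25, 0, 0, 0, 0, 1, 16; Σd² = 42
ρ = 1 − 6·42/(7·48) = 1 − 252/336 = 0.250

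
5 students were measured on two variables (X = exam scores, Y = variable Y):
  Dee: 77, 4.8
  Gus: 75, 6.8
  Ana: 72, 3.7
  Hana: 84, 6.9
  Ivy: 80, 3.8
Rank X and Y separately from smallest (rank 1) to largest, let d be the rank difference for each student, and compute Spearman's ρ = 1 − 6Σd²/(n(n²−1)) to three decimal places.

Ranks of variable 1: 3, 2, 1, 5, 4
Ranks of variable 2: 3, 4, 1, 5, 2
d = r₁ − r₂: 0, -2, 0, 0, 2
d²: 0, 4, 0, 0, 4; Σd² = 8
ρ = 1 − 6·8/(5·24) = 1 − 48/120 = 0.600

0.600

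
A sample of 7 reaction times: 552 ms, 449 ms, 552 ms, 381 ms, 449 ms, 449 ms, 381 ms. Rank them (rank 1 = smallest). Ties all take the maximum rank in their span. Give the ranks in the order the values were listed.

7, 5, 7, 2, 5, 5, 2

Sorted (ascending): 381, 381, 449, 449, 449, 552, 552
The 2 values of 381 occupy positions 1–2 → each gets rank 2.
The 3 values of 449 occupy positions 3–5 → each gets rank 5.
The 2 values of 552 occupy positions 6–7 → each gets rank 7.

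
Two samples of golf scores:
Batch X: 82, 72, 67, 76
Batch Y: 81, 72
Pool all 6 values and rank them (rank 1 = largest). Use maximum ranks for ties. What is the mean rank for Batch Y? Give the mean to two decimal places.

Sorted (descending): 82, 81, 76, 72, 72, 67
The 2 values of 72 occupy positions 4–5 → each gets rank 5.
Batch Y values → pooled ranks: 81→2, 72→5
Mean rank = (2 + 5) / 2 = 3.50

3.50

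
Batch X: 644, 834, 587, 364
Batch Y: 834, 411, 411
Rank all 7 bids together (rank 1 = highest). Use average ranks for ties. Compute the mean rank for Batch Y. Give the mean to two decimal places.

Sorted (descending): 834, 834, 644, 587, 411, 411, 364
The 2 values of 834 occupy positions 1–2 → average rank (1+2)/2 = 1.5.
The 2 values of 411 occupy positions 5–6 → average rank (5+6)/2 = 5.5.
Batch Y values → pooled ranks: 834→1.5, 411→5.5, 411→5.5
Mean rank = (1.5 + 5.5 + 5.5) / 3 = 4.17

4.17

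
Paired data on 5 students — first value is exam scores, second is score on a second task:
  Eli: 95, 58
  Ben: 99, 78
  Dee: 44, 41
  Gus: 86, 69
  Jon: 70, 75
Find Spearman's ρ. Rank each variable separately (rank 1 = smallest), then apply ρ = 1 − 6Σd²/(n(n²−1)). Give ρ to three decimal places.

0.600

Ranks of variable 1: 4, 5, 1, 3, 2
Ranks of variable 2: 2, 5, 1, 3, 4
d = r₁ − r₂: 2, 0, 0, 0, -2
d²: 4, 0, 0, 0, 4; Σd² = 8
ρ = 1 − 6·8/(5·24) = 1 − 48/120 = 0.600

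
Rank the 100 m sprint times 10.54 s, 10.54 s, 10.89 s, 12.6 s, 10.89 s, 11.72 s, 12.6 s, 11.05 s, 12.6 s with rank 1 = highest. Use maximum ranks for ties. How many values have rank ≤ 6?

Sorted (descending): 12.6, 12.6, 12.6, 11.72, 11.05, 10.89, 10.89, 10.54, 10.54
The 3 values of 12.6 occupy positions 1–3 → each gets rank 3.
The 2 values of 10.89 occupy positions 6–7 → each gets rank 7.
The 2 values of 10.54 occupy positions 8–9 → each gets rank 9.
Ranks ≤ 6: {3, 3, 3, 4, 5} → 5 values.

5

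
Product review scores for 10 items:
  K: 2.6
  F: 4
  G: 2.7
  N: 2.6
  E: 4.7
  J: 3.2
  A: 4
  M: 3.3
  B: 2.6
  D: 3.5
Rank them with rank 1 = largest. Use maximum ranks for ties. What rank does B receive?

Sorted (descending): 4.7, 4, 4, 3.5, 3.3, 3.2, 2.7, 2.6, 2.6, 2.6
The 2 values of 4 occupy positions 2–3 → each gets rank 3.
The 3 values of 2.6 occupy positions 8–10 → each gets rank 10.
B has value 2.6 → rank 10.

10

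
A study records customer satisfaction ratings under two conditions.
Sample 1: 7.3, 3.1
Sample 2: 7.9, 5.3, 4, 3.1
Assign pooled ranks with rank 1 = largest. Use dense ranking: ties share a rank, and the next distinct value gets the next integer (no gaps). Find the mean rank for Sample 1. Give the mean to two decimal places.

3.50

Sorted (descending): 7.9, 7.3, 5.3, 4, 3.1, 3.1
The 2 values of 3.1 share dense rank 5.
Remaining distinct values take the next consecutive integers.
Sample 1 values → pooled ranks: 7.3→2, 3.1→5
Mean rank = (2 + 5) / 2 = 3.50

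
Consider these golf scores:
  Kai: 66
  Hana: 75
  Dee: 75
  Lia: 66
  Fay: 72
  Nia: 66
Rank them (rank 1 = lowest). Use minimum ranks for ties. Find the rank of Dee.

Sorted (ascending): 66, 66, 66, 72, 75, 75
The 3 values of 66 occupy positions 1–3 → each gets rank 1.
The 2 values of 75 occupy positions 5–6 → each gets rank 5.
Dee has value 75 → rank 5.

5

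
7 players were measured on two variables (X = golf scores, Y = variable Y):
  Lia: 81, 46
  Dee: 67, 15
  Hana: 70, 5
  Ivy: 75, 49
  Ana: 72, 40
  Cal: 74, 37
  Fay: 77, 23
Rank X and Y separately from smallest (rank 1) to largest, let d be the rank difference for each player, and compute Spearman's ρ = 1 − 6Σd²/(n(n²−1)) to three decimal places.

Ranks of variable 1: 7, 1, 2, 5, 3, 4, 6
Ranks of variable 2: 6, 2, 1, 7, 5, 4, 3
d = r₁ − r₂: 1, -1, 1, -2, -2, 0, 3
d²: 1, 1, 1, 4, 4, 0, 9; Σd² = 20
ρ = 1 − 6·20/(7·48) = 1 − 120/336 = 0.643

0.643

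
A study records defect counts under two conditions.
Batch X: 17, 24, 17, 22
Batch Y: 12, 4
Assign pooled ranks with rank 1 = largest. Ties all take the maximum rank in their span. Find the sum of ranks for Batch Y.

Sorted (descending): 24, 22, 17, 17, 12, 4
The 2 values of 17 occupy positions 3–4 → each gets rank 4.
Batch Y values → pooled ranks: 12→5, 4→6
Rank sum = 5 + 6 = 11

11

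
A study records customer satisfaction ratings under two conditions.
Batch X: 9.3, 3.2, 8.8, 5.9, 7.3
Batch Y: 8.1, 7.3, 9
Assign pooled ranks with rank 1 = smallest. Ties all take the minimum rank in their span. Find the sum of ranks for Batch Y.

Sorted (ascending): 3.2, 5.9, 7.3, 7.3, 8.1, 8.8, 9, 9.3
The 2 values of 7.3 occupy positions 3–4 → each gets rank 3.
Batch Y values → pooled ranks: 8.1→5, 7.3→3, 9→7
Rank sum = 5 + 3 + 7 = 15

15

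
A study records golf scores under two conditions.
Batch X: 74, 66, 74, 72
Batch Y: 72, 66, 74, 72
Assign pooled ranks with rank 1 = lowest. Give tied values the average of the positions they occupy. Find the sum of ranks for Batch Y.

Sorted (ascending): 66, 66, 72, 72, 72, 74, 74, 74
The 2 values of 66 occupy positions 1–2 → average rank (1+2)/2 = 1.5.
The 3 values of 72 occupy positions 3–5 → average rank 4.
The 3 values of 74 occupy positions 6–8 → average rank 7.
Batch Y values → pooled ranks: 72→4, 66→1.5, 74→7, 72→4
Rank sum = 4 + 1.5 + 7 + 4 = 16.5

16.5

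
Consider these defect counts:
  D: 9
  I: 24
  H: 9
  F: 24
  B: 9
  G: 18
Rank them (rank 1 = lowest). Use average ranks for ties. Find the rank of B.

Sorted (ascending): 9, 9, 9, 18, 24, 24
The 3 values of 9 occupy positions 1–3 → average rank 2.
The 2 values of 24 occupy positions 5–6 → average rank (5+6)/2 = 5.5.
B has value 9 → rank 2.

2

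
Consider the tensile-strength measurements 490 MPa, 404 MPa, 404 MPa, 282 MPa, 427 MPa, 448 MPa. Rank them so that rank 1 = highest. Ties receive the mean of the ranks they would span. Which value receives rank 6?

282

Sorted (descending): 490, 448, 427, 404, 404, 282
The 2 values of 404 occupy positions 4–5 → average rank (4+5)/2 = 4.5.
Rank 6 → value 282.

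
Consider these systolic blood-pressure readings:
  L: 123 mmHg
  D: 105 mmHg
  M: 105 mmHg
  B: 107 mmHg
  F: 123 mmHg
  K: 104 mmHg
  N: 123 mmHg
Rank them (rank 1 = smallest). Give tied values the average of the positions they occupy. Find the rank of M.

Sorted (ascending): 104, 105, 105, 107, 123, 123, 123
The 2 values of 105 occupy positions 2–3 → average rank (2+3)/2 = 2.5.
The 3 values of 123 occupy positions 5–7 → average rank 6.
M has value 105 mmHg → rank 2.5.

2.5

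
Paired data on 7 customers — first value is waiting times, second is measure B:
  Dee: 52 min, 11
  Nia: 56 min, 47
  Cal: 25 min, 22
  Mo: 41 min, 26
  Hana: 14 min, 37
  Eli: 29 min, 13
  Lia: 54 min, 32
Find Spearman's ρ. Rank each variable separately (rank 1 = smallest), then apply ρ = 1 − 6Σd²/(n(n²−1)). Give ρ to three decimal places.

0.214

Ranks of variable 1: 5, 7, 2, 4, 1, 3, 6
Ranks of variable 2: 1, 7, 3, 4, 6, 2, 5
d = r₁ − r₂: 4, 0, -1, 0, -5, 1, 1
d²: 16, 0, 1, 0, 25, 1, 1; Σd² = 44
ρ = 1 − 6·44/(7·48) = 1 − 264/336 = 0.214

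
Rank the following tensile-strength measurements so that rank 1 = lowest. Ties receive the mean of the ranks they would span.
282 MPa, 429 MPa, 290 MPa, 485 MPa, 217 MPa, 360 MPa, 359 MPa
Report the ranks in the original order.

Sorted (ascending): 217, 282, 290, 359, 360, 429, 485
No ties — each value takes its position as its rank.

2, 6, 3, 7, 1, 5, 4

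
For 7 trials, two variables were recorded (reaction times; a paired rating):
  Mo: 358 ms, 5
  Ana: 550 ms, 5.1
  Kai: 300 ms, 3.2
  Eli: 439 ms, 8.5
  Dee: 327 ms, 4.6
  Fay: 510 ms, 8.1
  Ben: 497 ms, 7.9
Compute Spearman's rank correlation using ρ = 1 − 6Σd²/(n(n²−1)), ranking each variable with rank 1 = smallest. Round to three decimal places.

Ranks of variable 1: 3, 7, 1, 4, 2, 6, 5
Ranks of variable 2: 3, 4, 1, 7, 2, 6, 5
d = r₁ − r₂: 0, 3, 0, -3, 0, 0, 0
d²: 0, 9, 0, 9, 0, 0, 0; Σd² = 18
ρ = 1 − 6·18/(7·48) = 1 − 108/336 = 0.679

0.679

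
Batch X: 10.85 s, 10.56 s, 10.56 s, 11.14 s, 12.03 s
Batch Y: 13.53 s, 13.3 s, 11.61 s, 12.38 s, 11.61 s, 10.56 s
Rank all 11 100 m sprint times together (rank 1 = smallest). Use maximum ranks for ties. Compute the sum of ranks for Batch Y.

47

Sorted (ascending): 10.56, 10.56, 10.56, 10.85, 11.14, 11.61, 11.61, 12.03, 12.38, 13.3, 13.53
The 3 values of 10.56 occupy positions 1–3 → each gets rank 3.
The 2 values of 11.61 occupy positions 6–7 → each gets rank 7.
Batch Y values → pooled ranks: 13.53→11, 13.3→10, 11.61→7, 12.38→9, 11.61→7, 10.56→3
Rank sum = 11 + 10 + 7 + 9 + 7 + 3 = 47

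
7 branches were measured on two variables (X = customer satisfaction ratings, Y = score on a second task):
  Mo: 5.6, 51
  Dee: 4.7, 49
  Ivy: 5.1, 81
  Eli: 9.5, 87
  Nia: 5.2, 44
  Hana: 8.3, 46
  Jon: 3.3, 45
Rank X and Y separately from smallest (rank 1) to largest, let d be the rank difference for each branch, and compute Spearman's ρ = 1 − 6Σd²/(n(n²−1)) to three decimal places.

0.429

Ranks of variable 1: 5, 2, 3, 7, 4, 6, 1
Ranks of variable 2: 5, 4, 6, 7, 1, 3, 2
d = r₁ − r₂: 0, -2, -3, 0, 3, 3, -1
d²: 0, 4, 9, 0, 9, 9, 1; Σd² = 32
ρ = 1 − 6·32/(7·48) = 1 − 192/336 = 0.429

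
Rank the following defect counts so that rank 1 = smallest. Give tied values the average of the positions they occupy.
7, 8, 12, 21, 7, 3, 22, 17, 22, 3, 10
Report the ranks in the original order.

Sorted (ascending): 3, 3, 7, 7, 8, 10, 12, 17, 21, 22, 22
The 2 values of 3 occupy positions 1–2 → average rank (1+2)/2 = 1.5.
The 2 values of 7 occupy positions 3–4 → average rank (3+4)/2 = 3.5.
The 2 values of 22 occupy positions 10–11 → average rank (10+11)/2 = 10.5.

3.5, 5, 7, 9, 3.5, 1.5, 10.5, 8, 10.5, 1.5, 6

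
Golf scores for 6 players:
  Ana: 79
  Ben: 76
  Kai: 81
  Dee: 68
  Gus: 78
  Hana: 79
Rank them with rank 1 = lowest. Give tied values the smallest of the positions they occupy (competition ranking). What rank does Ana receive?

Sorted (ascending): 68, 76, 78, 79, 79, 81
The 2 values of 79 occupy positions 4–5 → each gets rank 4.
Ana has value 79 → rank 4.

4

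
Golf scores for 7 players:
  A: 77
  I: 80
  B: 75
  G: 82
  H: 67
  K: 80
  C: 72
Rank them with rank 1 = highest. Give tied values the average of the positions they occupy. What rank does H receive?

Sorted (descending): 82, 80, 80, 77, 75, 72, 67
The 2 values of 80 occupy positions 2–3 → average rank (2+3)/2 = 2.5.
H has value 67 → rank 7.

7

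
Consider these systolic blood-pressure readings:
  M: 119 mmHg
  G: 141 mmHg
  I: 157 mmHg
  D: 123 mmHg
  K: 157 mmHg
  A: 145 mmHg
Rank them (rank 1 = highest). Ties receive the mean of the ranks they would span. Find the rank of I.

1.5

Sorted (descending): 157, 157, 145, 141, 123, 119
The 2 values of 157 occupy positions 1–2 → average rank (1+2)/2 = 1.5.
I has value 157 mmHg → rank 1.5.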